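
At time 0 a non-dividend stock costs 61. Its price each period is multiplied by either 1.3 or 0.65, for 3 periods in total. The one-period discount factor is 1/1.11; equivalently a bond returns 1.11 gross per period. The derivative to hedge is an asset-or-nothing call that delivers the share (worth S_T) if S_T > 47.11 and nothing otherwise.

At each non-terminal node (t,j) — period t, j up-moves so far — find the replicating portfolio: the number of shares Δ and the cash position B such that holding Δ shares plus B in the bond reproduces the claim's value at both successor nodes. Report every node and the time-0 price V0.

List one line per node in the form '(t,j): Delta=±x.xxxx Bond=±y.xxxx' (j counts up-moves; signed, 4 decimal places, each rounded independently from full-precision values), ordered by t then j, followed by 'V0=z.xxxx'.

(0,0): Delta=1.2544 Bond=-20.2710
(1,0): Delta=1.6577 Bond=-38.4883
(1,1): Delta=1.1712 Bond=-15.8973
(2,0): Delta=0.0000 Bond=0.0000
(2,1): Delta=2.0000 Bond=-60.3680
(2,2): Delta=1.0000 Bond=0.0000
V0=56.2500

No-arbitrage ⇒ martingale measure with p* = (R−d)/(u−d) = 0.7077.
Terminal values V(3,·): V(3,0)=0.0000, V(3,1)=0.0000, V(3,2)=67.0085, V(3,3)=134.0170
Node (2,0) S=25.7725: V=(p*·0.0000+(1−p*)·0.0000)/1.11=0.0000; Δ=(0.0000−0.0000)/(33.5042−16.7521)=0.0000; B=V−Δ·S=0.0000
Node (2,1) S=51.5450: V=(p*·67.0085+(1−p*)·0.0000)/1.11=42.7220; Δ=(67.0085−0.0000)/(67.0085−33.5042)=2.0000; B=V−Δ·S=-60.3680
Node (2,2) S=103.0900: V=(p*·134.0170+(1−p*)·67.0085)/1.11=103.0900; Δ=(134.0170−67.0085)/(134.0170−67.0085)=1.0000; B=V−Δ·S=0.0000
Node (1,0) S=39.6500: V=(p*·42.7220+(1−p*)·0.0000)/1.11=27.2379; Δ=(42.7220−0.0000)/(51.5450−25.7725)=1.6577; B=V−Δ·S=-38.4883
Node (1,1) S=79.3000: V=(p*·103.0900+(1−p*)·42.7220)/1.11=76.9765; Δ=(103.0900−42.7220)/(103.0900−51.5450)=1.1712; B=V−Δ·S=-15.8973
Node (0,0) S=61.0000: V=(p*·76.9765+(1−p*)·27.2379)/1.11=56.2500; Δ=(76.9765−27.2379)/(79.3000−39.6500)=1.2544; B=V−Δ·S=-20.2710
Self-financing check: at every node Δ·S+B equals the discounted successor values.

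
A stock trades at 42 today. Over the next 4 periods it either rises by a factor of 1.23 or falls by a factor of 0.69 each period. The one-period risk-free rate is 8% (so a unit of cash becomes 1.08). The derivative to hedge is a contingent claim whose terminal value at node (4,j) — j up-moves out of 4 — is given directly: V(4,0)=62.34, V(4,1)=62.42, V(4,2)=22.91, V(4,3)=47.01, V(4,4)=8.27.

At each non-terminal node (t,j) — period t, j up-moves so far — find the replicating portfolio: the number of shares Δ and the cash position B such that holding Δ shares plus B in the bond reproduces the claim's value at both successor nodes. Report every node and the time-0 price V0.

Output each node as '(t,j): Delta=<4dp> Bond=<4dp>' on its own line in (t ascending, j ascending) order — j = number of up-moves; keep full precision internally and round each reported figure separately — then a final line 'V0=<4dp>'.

(0,0): Delta=-0.3753 Bond=39.0592
(1,0): Delta=-0.1795 Bond=36.5092
(1,1): Delta=-0.4175 Bond=44.3665
(2,0): Delta=-2.4450 Bond=84.7315
(2,1): Delta=0.3093 Bond=22.0063
(2,2): Delta=-0.5744 Bond=57.8810
(3,0): Delta=0.0107 Bond=57.6276
(3,1): Delta=-2.9748 Bond=104.5417
(3,2): Delta=1.0179 Bond=-7.3004
(3,3): Delta=-0.9179 Bond=89.3621
V0=23.2972

The replicating-portfolio and risk-neutral prices coincide; use p* = (1.08−0.69)/(1.23−0.69) = 0.7222 for the latter.
Payoff layer (t=4): V(4,0)=62.3400, V(4,1)=62.4200, V(4,2)=22.9100, V(4,3)=47.0100, V(4,4)=8.2700
Node (3,0) S=13.7974: V=(p*·62.4200+(1−p*)·62.3400)/1.08=57.7757; Δ=(62.4200−62.3400)/(16.9708−9.5202)=0.0107; B=V−Δ·S=57.6276
Node (3,1) S=24.5953: V=(p*·22.9100+(1−p*)·62.4200)/1.08=31.3750; Δ=(22.9100−62.4200)/(30.2523−16.9708)=-2.9748; B=V−Δ·S=104.5417
Node (3,2) S=43.8438: V=(p*·47.0100+(1−p*)·22.9100)/1.08=37.3292; Δ=(47.0100−22.9100)/(53.9279−30.2523)=1.0179; B=V−Δ·S=-7.3004
Node (3,3) S=78.1564: V=(p*·8.2700+(1−p*)·47.0100)/1.08=17.6214; Δ=(8.2700−47.0100)/(96.1324−53.9279)=-0.9179; B=V−Δ·S=89.3621
Node (2,0) S=19.9962: V=(p*·31.3750+(1−p*)·57.7757)/1.08=35.8412; Δ=(31.3750−57.7757)/(24.5953−13.7974)=-2.4450; B=V−Δ·S=84.7315
Node (2,1) S=35.6454: V=(p*·37.3292+(1−p*)·31.3750)/1.08=33.0327; Δ=(37.3292−31.3750)/(43.8438−24.5953)=0.3093; B=V−Δ·S=22.0063
Node (2,2) S=63.5418: V=(p*·17.6214+(1−p*)·37.3292)/1.08=21.3850; Δ=(17.6214−37.3292)/(78.1564−43.8438)=-0.5744; B=V−Δ·S=57.8810
Node (1,0) S=28.9800: V=(p*·33.0327+(1−p*)·35.8412)/1.08=31.3082; Δ=(33.0327−35.8412)/(35.6454−19.9962)=-0.1795; B=V−Δ·S=36.5092
Node (1,1) S=51.6600: V=(p*·21.3850+(1−p*)·33.0327)/1.08=22.7967; Δ=(21.3850−33.0327)/(63.5418−35.6454)=-0.4175; B=V−Δ·S=44.3665
Node (0,0) S=42.0000: V=(p*·22.7967+(1−p*)·31.3082)/1.08=23.2972; Δ=(22.7967−31.3082)/(51.6600−28.9800)=-0.3753; B=V−Δ·S=39.0592
Check: Δ(0,0)·S0 + B(0,0) = 23.2972 = V0.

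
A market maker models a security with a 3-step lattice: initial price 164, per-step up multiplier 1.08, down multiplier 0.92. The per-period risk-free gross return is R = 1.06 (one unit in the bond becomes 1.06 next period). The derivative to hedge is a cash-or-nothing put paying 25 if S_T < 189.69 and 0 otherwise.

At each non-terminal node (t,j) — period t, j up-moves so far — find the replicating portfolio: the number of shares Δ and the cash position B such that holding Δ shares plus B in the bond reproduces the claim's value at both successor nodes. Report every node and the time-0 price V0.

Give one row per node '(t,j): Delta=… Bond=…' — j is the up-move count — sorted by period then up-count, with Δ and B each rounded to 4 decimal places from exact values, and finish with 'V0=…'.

Risk-neutral probability p* = (R−d)/(u−d) = (1.06−0.92)/(1.08−0.92) = 0.8750.
Terminal values V(3,·): V(3,0)=25.0000, V(3,1)=25.0000, V(3,2)=25.0000, V(3,3)=0.0000
  t=2,j=0: stock 138.8096 → up 149.9144 (V=25.0000), down 127.7048 (V=25.0000). Price 23.5849; hedge Δ=0.0000, bond B=23.5849.
  t=2,j=1: stock 162.9504 → up 175.9864 (V=25.0000), down 149.9144 (V=25.0000). Price 23.5849; hedge Δ=0.0000, bond B=23.5849.
  t=2,j=2: stock 191.2896 → up 206.5928 (V=0.0000), down 175.9864 (V=25.0000). Price 2.9481; hedge Δ=-0.8168, bond B=159.1981.
  t=1,j=0: stock 150.8800 → up 162.9504 (V=23.5849), down 138.8096 (V=23.5849). Price 22.2499; hedge Δ=0.0000, bond B=22.2499.
  t=1,j=1: stock 177.1200 → up 191.2896 (V=2.9481), down 162.9504 (V=23.5849). Price 5.2148; hedge Δ=-0.7282, bond B=134.1948.
  t=0,j=0: stock 164.0000 → up 177.1200 (V=5.2148), down 150.8800 (V=22.2499). Price 6.9285; hedge Δ=-0.6492, bond B=113.3978.
Root portfolio cost Δ·164+B reproduces V0=6.9285.

(0,0): Delta=-0.6492 Bond=113.3978
(1,0): Delta=0.0000 Bond=22.2499
(1,1): Delta=-0.7282 Bond=134.1948
(2,0): Delta=0.0000 Bond=23.5849
(2,1): Delta=0.0000 Bond=23.5849
(2,2): Delta=-0.8168 Bond=159.1981
V0=6.9285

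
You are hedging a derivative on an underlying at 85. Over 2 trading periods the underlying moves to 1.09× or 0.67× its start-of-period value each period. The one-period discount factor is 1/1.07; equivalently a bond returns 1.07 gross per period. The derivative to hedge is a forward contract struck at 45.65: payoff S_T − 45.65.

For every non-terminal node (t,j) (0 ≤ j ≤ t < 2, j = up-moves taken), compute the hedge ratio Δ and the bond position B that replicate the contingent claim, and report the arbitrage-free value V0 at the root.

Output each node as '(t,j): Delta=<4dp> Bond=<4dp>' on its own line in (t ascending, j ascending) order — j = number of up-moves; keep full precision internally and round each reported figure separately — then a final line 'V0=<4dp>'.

Since d<R<u, set p* = (R−d)/(u−d) = 0.9524; price each node as the discounted p*-expectation of its children.
Terminal values V(2,·): V(2,0)=-7.4935, V(2,1)=16.4255, V(2,2)=55.3385
Node (1,0) S=56.9500: V=(p*·16.4255+(1−p*)·-7.4935)/1.07=14.2864; Δ=(16.4255−-7.4935)/(62.0755−38.1565)=1.0000; B=V−Δ·S=-42.6636
Node (1,1) S=92.6500: V=(p*·55.3385+(1−p*)·16.4255)/1.07=49.9864; Δ=(55.3385−16.4255)/(100.9885−62.0755)=1.0000; B=V−Δ·S=-42.6636
Node (0,0) S=85.0000: V=(p*·49.9864+(1−p*)·14.2864)/1.07=45.1275; Δ=(49.9864−14.2864)/(92.6500−56.9500)=1.0000; B=V−Δ·S=-39.8725
Root portfolio cost Δ·85+B reproduces V0=45.1275.

(0,0): Delta=1.0000 Bond=-39.8725
(1,0): Delta=1.0000 Bond=-42.6636
(1,1): Delta=1.0000 Bond=-42.6636
V0=45.1275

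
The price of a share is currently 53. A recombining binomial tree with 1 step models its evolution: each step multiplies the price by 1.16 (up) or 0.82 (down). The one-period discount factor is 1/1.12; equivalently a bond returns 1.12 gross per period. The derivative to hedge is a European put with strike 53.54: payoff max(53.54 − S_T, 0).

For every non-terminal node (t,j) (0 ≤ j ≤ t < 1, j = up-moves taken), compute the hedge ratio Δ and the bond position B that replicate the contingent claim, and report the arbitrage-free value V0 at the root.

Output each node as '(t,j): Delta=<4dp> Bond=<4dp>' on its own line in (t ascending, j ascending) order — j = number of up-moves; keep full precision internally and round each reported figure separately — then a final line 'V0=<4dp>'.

Risk-neutral probability p* = (R−d)/(u−d) = (1.12−0.82)/(1.16−0.82) = 0.8824.
Terminal values V(1,·): V(1,0)=10.0800, V(1,1)=0.0000
  t=0,j=0: stock 53.0000 → up 61.4800 (V=0.0000), down 43.4600 (V=10.0800). Price 1.0588; hedge Δ=-0.5594, bond B=30.7059.
Check: Δ(0,0)·S0 + B(0,0) = 1.0588 = V0.

(0,0): Delta=-0.5594 Bond=30.7059
V0=1.0588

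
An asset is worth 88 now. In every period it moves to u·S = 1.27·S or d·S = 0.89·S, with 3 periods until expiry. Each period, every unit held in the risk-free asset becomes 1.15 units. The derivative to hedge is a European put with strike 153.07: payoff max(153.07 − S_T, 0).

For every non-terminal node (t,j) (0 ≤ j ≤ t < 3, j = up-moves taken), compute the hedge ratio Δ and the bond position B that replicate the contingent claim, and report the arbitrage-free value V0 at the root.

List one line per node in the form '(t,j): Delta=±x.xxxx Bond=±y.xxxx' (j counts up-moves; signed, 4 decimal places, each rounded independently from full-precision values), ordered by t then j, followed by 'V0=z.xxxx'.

The replicating-portfolio and risk-neutral prices coincide; use p* = (1.15−0.89)/(1.27−0.89) = 0.6842 for the latter.
Payoff layer (t=3): V(3,0)=91.0327, V(3,1)=64.5449, V(3,2)=26.7477, V(3,3)=0.0000
(2,0): S=69.7048. Δ = (V_up−V_dn)/(S_up−S_dn) = (64.5449−91.0327)/(88.5251−62.0373) = -1.0000. V = [p*·64.5449 + (1−p*)·91.0327]/1.15 = 63.3995. B = V − Δ·S = 133.1043.
(2,1): S=99.4664. Δ = (V_up−V_dn)/(S_up−S_dn) = (26.7477−64.5449)/(126.3223−88.5251) = -1.0000. V = [p*·26.7477 + (1−p*)·64.5449]/1.15 = 33.6379. B = V − Δ·S = 133.1043.
(2,2): S=141.9352. Δ = (V_up−V_dn)/(S_up−S_dn) = (0.0000−26.7477)/(180.2577−126.3223) = -0.4959. V = [p*·0.0000 + (1−p*)·26.7477]/1.15 = 7.3449. B = V − Δ·S = 77.7335.
(1,0): S=78.3200. Δ = (V_up−V_dn)/(S_up−S_dn) = (33.6379−63.3995)/(99.4664−69.7048) = -1.0000. V = [p*·33.6379 + (1−p*)·63.3995]/1.15 = 37.4229. B = V − Δ·S = 115.7429.
(1,1): S=111.7600. Δ = (V_up−V_dn)/(S_up−S_dn) = (7.3449−33.6379)/(141.9352−99.4664) = -0.6191. V = [p*·7.3449 + (1−p*)·33.6379]/1.15 = 13.6069. B = V − Δ·S = 82.7992.
(0,0): S=88.0000. Δ = (V_up−V_dn)/(S_up−S_dn) = (13.6069−37.4229)/(111.7600−78.3200) = -0.7122. V = [p*·13.6069 + (1−p*)·37.4229]/1.15 = 18.3720. B = V − Δ·S = 81.0456.
Each (Δ,B) replicates both successor values, so the strategy is self-financing and V0 is arbitrage-free.

(0,0): Delta=-0.7122 Bond=81.0456
(1,0): Delta=-1.0000 Bond=115.7429
(1,1): Delta=-0.6191 Bond=82.7992
(2,0): Delta=-1.0000 Bond=133.1043
(2,1): Delta=-1.0000 Bond=133.1043
(2,2): Delta=-0.4959 Bond=77.7335
V0=18.3720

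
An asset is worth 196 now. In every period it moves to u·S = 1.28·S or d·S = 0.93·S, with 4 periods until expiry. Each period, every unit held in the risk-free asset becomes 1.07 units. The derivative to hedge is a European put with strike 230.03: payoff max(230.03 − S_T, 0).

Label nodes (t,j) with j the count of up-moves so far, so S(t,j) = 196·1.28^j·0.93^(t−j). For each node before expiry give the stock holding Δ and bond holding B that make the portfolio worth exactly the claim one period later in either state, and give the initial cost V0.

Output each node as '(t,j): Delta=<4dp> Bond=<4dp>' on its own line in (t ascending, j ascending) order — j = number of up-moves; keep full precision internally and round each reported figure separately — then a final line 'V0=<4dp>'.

(0,0): Delta=-0.2870 Bond=71.9344
(1,0): Delta=-0.4575 Bond=108.0547
(1,1): Delta=-0.1011 Bond=30.3423
(2,0): Delta=-0.6994 Bond=156.6239
(2,1): Delta=-0.1939 Bond=54.1105
(2,2): Delta=0.0000 Bond=0.0000
(3,0): Delta=-1.0000 Bond=214.9813
(3,1): Delta=-0.3718 Bond=96.4970
(3,2): Delta=0.0000 Bond=0.0000
(3,3): Delta=0.0000 Bond=0.0000
V0=15.6908

Risk-neutral probability p* = (R−d)/(u−d) = (1.07−0.93)/(1.28−0.93) = 0.4000.
At expiry t=4: V(4,0)=83.4118, V(4,1)=28.2329, V(4,2)=0.0000, V(4,3)=0.0000, V(4,4)=0.0000
Node (3,0) S=157.6540: V=(p*·28.2329+(1−p*)·83.4118)/1.07=57.3273; Δ=(28.2329−83.4118)/(201.7971−146.6182)=-1.0000; B=V−Δ·S=214.9813
Node (3,1) S=216.9861: V=(p*·0.0000+(1−p*)·28.2329)/1.07=15.8315; Δ=(0.0000−28.2329)/(277.7422−201.7971)=-0.3718; B=V−Δ·S=96.4970
Node (3,2) S=298.6476: V=(p*·0.0000+(1−p*)·0.0000)/1.07=0.0000; Δ=(0.0000−0.0000)/(382.2689−277.7422)=0.0000; B=V−Δ·S=0.0000
Node (3,3) S=411.0418: V=(p*·0.0000+(1−p*)·0.0000)/1.07=0.0000; Δ=(0.0000−0.0000)/(526.1335−382.2689)=0.0000; B=V−Δ·S=0.0000
Node (2,0) S=169.5204: V=(p*·15.8315+(1−p*)·57.3273)/1.07=38.0645; Δ=(15.8315−57.3273)/(216.9861−157.6540)=-0.6994; B=V−Δ·S=156.6239
Node (2,1) S=233.3184: V=(p*·0.0000+(1−p*)·15.8315)/1.07=8.8775; Δ=(0.0000−15.8315)/(298.6476−216.9861)=-0.1939; B=V−Δ·S=54.1105
Node (2,2) S=321.1264: V=(p*·0.0000+(1−p*)·0.0000)/1.07=0.0000; Δ=(0.0000−0.0000)/(411.0418−298.6476)=0.0000; B=V−Δ·S=0.0000
Node (1,0) S=182.2800: V=(p*·8.8775+(1−p*)·38.0645)/1.07=24.6633; Δ=(8.8775−38.0645)/(233.3184−169.5204)=-0.4575; B=V−Δ·S=108.0547
Node (1,1) S=250.8800: V=(p*·0.0000+(1−p*)·8.8775)/1.07=4.9780; Δ=(0.0000−8.8775)/(321.1264−233.3184)=-0.1011; B=V−Δ·S=30.3423
Node (0,0) S=196.0000: V=(p*·4.9780+(1−p*)·24.6633)/1.07=15.6908; Δ=(4.9780−24.6633)/(250.8800−182.2800)=-0.2870; B=V−Δ·S=71.9344
Root portfolio cost Δ·196+B reproduces V0=15.6908.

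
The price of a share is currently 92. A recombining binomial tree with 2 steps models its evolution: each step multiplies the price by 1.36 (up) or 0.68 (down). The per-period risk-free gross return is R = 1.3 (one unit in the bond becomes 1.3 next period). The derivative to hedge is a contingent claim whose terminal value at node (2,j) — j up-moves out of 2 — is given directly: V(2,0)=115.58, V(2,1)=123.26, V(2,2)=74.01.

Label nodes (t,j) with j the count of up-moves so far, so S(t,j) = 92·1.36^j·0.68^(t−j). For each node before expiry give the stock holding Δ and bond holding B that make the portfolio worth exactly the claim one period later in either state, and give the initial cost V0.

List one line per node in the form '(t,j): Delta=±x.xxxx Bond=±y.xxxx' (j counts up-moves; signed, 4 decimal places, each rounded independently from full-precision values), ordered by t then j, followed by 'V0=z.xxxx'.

Under the risk-neutral measure, an up-move has probability p* = (R−d)/(u−d) = 0.9118 and values discount at R = 1.3.
Payoff layer (t=2): V(2,0)=115.5800, V(2,1)=123.2600, V(2,2)=74.0100
Node (1,0) S=62.5600: V=(p*·123.2600+(1−p*)·115.5800)/1.3=94.2941; Δ=(123.2600−115.5800)/(85.0816−42.5408)=0.1805; B=V−Δ·S=83.0000
Node (1,1) S=125.1200: V=(p*·74.0100+(1−p*)·123.2600)/1.3=60.2735; Δ=(74.0100−123.2600)/(170.1632−85.0816)=-0.5789; B=V−Δ·S=132.7000
Node (0,0) S=92.0000: V=(p*·60.2735+(1−p*)·94.2941)/1.3=48.6733; Δ=(60.2735−94.2941)/(125.1200−62.5600)=-0.5438; B=V−Δ·S=98.7036
Self-financing check: at every node Δ·S+B equals the discounted successor values.

(0,0): Delta=-0.5438 Bond=98.7036
(1,0): Delta=0.1805 Bond=83.0000
(1,1): Delta=-0.5789 Bond=132.7000
V0=48.6733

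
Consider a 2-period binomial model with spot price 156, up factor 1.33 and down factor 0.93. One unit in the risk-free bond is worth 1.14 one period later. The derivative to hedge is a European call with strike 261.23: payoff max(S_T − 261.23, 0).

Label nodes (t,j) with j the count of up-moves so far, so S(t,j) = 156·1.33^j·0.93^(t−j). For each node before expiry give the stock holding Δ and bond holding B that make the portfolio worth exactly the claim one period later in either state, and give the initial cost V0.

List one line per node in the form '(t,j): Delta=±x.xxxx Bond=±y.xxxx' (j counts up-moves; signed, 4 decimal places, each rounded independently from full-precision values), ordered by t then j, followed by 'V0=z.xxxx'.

Risk-neutral probability p* = (R−d)/(u−d) = (1.14−0.93)/(1.33−0.93) = 0.5250.
Payoff layer (t=2): V(2,0)=0.0000, V(2,1)=0.0000, V(2,2)=14.7184
Node (1,0) S=145.0800: V=(p*·0.0000+(1−p*)·0.0000)/1.14=0.0000; Δ=(0.0000−0.0000)/(192.9564−134.9244)=0.0000; B=V−Δ·S=0.0000
Node (1,1) S=207.4800: V=(p*·14.7184+(1−p*)·0.0000)/1.14=6.7782; Δ=(14.7184−0.0000)/(275.9484−192.9564)=0.1773; B=V−Δ·S=-30.0178
Node (0,0) S=156.0000: V=(p*·6.7782+(1−p*)·0.0000)/1.14=3.1215; Δ=(6.7782−0.0000)/(207.4800−145.0800)=0.1086; B=V−Δ·S=-13.8240
Each (Δ,B) replicates both successor values, so the strategy is self-financing and V0 is arbitrage-free.

(0,0): Delta=0.1086 Bond=-13.8240
(1,0): Delta=0.0000 Bond=0.0000
(1,1): Delta=0.1773 Bond=-30.0178
V0=3.1215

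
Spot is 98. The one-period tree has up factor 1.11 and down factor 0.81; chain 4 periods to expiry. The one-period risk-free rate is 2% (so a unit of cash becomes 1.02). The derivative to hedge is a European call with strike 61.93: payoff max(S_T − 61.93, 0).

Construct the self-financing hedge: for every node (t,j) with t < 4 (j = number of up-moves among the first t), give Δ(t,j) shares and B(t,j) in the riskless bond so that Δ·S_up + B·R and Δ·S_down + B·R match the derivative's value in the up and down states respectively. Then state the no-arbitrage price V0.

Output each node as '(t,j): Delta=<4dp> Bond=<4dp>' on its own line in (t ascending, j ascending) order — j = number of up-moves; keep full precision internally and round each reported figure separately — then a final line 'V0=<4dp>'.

(0,0): Delta=0.9615 Bond=-53.0074
(1,0): Delta=0.8734 Bond=-47.0728
(1,1): Delta=0.9891 Bond=-57.0652
(2,0): Delta=0.6152 Bond=-31.4116
(2,1): Delta=0.9542 Bond=-55.1297
(2,2): Delta=1.0000 Bond=-59.5252
(3,0): Delta=0.0000 Bond=0.0000
(3,1): Delta=0.8076 Bond=-45.7711
(3,2): Delta=1.0000 Bond=-60.7157
(3,3): Delta=1.0000 Bond=-60.7157
V0=41.2217

Under the risk-neutral measure, an up-move has probability p* = (R−d)/(u−d) = 0.7000 and values discount at R = 1.02.
Terminal payoffs: V(4,0)=0.0000, V(4,1)=0.0000, V(4,2)=17.2913, V(4,3)=46.6325, V(4,4)=86.8409
  t=3,j=0: stock 52.0812 → up 57.8102 (V=0.0000), down 42.1858 (V=0.0000). Price 0.0000; hedge Δ=0.0000, bond B=0.0000.
  t=3,j=1: stock 71.3706 → up 79.2213 (V=17.2913), down 57.8102 (V=0.0000). Price 11.8666; hedge Δ=0.8076, bond B=-45.7711.
  t=3,j=2: stock 97.8041 → up 108.5625 (V=46.6325), down 79.2213 (V=17.2913). Price 37.0884; hedge Δ=1.0000, bond B=-60.7157.
  t=3,j=3: stock 134.0278 → up 148.7709 (V=86.8409), down 108.5625 (V=46.6325). Price 73.3122; hedge Δ=1.0000, bond B=-60.7157.
  t=2,j=0: stock 64.2978 → up 71.3706 (V=11.8666), down 52.0812 (V=0.0000). Price 8.1437; hedge Δ=0.6152, bond B=-31.4116.
  t=2,j=1: stock 88.1118 → up 97.8041 (V=37.0884), down 71.3706 (V=11.8666). Price 28.9430; hedge Δ=0.9542, bond B=-55.1297.
  t=2,j=2: stock 120.7458 → up 134.0278 (V=73.3122), down 97.8041 (V=37.0884). Price 61.2206; hedge Δ=1.0000, bond B=-59.5252.
  t=1,j=0: stock 79.3800 → up 88.1118 (V=28.9430), down 64.2978 (V=8.1437). Price 22.2581; hedge Δ=0.8734, bond B=-47.0728.
  t=1,j=1: stock 108.7800 → up 120.7458 (V=61.2206), down 88.1118 (V=28.9430). Price 50.5268; hedge Δ=0.9891, bond B=-57.0652.
  t=0,j=0: stock 98.0000 → up 108.7800 (V=50.5268), down 79.3800 (V=22.2581). Price 41.2217; hedge Δ=0.9615, bond B=-53.0074.
Check: Δ(0,0)·S0 + B(0,0) = 41.2217 = V0.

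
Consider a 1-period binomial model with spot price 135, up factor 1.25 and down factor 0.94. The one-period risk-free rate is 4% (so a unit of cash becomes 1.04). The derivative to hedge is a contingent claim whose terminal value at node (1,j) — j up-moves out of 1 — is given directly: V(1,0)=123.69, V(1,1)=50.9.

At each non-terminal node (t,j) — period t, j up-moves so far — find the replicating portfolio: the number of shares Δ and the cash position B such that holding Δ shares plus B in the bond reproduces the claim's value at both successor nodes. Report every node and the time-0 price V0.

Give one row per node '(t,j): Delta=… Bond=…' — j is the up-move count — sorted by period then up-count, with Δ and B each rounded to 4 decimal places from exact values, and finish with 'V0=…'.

The replicating-portfolio and risk-neutral prices coincide; use p* = (1.04−0.94)/(1.25−0.94) = 0.3226 for the latter.
Terminal values V(1,·): V(1,0)=123.6900, V(1,1)=50.9000
Node (0,0) S=135.0000: V=(p*·50.9000+(1−p*)·123.6900)/1.04=96.3551; Δ=(50.9000−123.6900)/(168.7500−126.9000)=-1.7393; B=V−Δ·S=331.1616
Check: Δ(0,0)·S0 + B(0,0) = 96.3551 = V0.

(0,0): Delta=-1.7393 Bond=331.1616
V0=96.3551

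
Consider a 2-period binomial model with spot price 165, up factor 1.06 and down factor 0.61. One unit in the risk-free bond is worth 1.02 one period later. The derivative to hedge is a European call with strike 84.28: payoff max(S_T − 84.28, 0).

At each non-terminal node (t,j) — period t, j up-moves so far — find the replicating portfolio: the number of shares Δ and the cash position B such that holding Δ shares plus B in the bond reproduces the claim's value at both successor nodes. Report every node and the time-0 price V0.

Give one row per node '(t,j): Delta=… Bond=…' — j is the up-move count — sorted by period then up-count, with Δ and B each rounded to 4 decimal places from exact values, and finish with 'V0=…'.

(0,0): Delta=0.9731 Bond=-76.4020
(1,0): Delta=0.4948 Bond=-29.7810
(1,1): Delta=1.0000 Bond=-82.6275
V0=84.1665

Risk-neutral probability p* = (R−d)/(u−d) = (1.02−0.61)/(1.06−0.61) = 0.9111.
Payoff layer (t=2): V(2,0)=0.0000, V(2,1)=22.4090, V(2,2)=101.1140
Node (1,0) S=100.6500: V=(p*·22.4090+(1−p*)·0.0000)/1.02=20.0168; Δ=(22.4090−0.0000)/(106.6890−61.3965)=0.4948; B=V−Δ·S=-29.7810
Node (1,1) S=174.9000: V=(p*·101.1140+(1−p*)·22.4090)/1.02=92.2725; Δ=(101.1140−22.4090)/(185.3940−106.6890)=1.0000; B=V−Δ·S=-82.6275
Node (0,0) S=165.0000: V=(p*·92.2725+(1−p*)·20.0168)/1.02=84.1665; Δ=(92.2725−20.0168)/(174.9000−100.6500)=0.9731; B=V−Δ·S=-76.4020
Self-financing check: at every node Δ·S+B equals the discounted successor values.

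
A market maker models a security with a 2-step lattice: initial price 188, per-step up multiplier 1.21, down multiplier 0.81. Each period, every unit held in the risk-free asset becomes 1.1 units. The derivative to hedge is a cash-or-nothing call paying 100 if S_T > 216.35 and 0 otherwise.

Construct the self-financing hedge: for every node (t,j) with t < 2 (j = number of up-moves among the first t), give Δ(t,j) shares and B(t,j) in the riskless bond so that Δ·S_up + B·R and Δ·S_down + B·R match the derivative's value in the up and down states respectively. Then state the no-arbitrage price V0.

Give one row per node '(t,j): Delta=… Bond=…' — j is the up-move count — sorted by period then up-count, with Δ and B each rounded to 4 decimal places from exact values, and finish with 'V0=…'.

Under the risk-neutral measure, an up-move has probability p* = (R−d)/(u−d) = 0.7250 and values discount at R = 1.1.
Payoff layer (t=2): V(2,0)=0.0000, V(2,1)=0.0000, V(2,2)=100.0000
  t=1,j=0: stock 152.2800 → up 184.2588 (V=0.0000), down 123.3468 (V=0.0000). Price 0.0000; hedge Δ=0.0000, bond B=0.0000.
  t=1,j=1: stock 227.4800 → up 275.2508 (V=100.0000), down 184.2588 (V=0.0000). Price 65.9091; hedge Δ=1.0990, bond B=-184.0909.
  t=0,j=0: stock 188.0000 → up 227.4800 (V=65.9091), down 152.2800 (V=0.0000). Price 43.4401; hedge Δ=0.8765, bond B=-121.3326.
The time-0 hedge costs 43.4401, which is the no-arbitrage price.

(0,0): Delta=0.8765 Bond=-121.3326
(1,0): Delta=0.0000 Bond=0.0000
(1,1): Delta=1.0990 Bond=-184.0909
V0=43.4401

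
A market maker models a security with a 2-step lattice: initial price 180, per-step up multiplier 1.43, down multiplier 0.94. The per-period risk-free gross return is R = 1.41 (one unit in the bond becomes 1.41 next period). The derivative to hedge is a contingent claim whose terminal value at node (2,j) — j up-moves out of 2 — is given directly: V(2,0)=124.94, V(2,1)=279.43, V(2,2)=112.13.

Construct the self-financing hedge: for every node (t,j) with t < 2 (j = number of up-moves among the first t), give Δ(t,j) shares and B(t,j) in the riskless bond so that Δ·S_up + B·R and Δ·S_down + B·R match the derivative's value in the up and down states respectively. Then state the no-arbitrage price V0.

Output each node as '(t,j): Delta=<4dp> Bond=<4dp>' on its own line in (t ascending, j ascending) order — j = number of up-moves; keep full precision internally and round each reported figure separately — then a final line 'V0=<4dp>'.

No-arbitrage ⇒ martingale measure with p* = (R−d)/(u−d) = 0.9592.
Terminal payoffs: V(2,0)=124.9400, V(2,1)=279.4300, V(2,2)=112.1300
  t=1,j=0: stock 169.2000 → up 241.9560 (V=279.4300), down 159.0480 (V=124.9400). Price 193.7052; hedge Δ=1.8634, bond B=-121.5805.
  t=1,j=1: stock 257.4000 → up 368.0820 (V=112.1300), down 241.9560 (V=279.4300). Price 84.3678; hedge Δ=-1.3265, bond B=425.7964.
  t=0,j=0: stock 180.0000 → up 257.4000 (V=84.3678), down 169.2000 (V=193.7052). Price 63.0004; hedge Δ=-1.2397, bond B=286.1379.
Self-financing check: at every node Δ·S+B equals the discounted successor values.

(0,0): Delta=-1.2397 Bond=286.1379
(1,0): Delta=1.8634 Bond=-121.5805
(1,1): Delta=-1.3265 Bond=425.7964
V0=63.0004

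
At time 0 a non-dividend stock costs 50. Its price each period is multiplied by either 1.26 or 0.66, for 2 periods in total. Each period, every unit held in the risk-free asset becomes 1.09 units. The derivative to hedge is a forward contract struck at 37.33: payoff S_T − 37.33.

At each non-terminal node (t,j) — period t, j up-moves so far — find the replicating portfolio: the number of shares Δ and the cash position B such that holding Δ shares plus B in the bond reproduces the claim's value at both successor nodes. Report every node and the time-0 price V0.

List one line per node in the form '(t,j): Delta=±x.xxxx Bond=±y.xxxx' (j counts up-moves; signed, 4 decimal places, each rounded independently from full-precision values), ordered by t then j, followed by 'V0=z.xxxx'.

Since d<R<u, set p* = (R−d)/(u−d) = 0.7167; price each node as the discounted p*-expectation of its children.
Payoff layer (t=2): V(2,0)=-15.5500, V(2,1)=4.2500, V(2,2)=42.0500
(1,0): S=33.0000. Δ = (V_up−V_dn)/(S_up−S_dn) = (4.2500−-15.5500)/(41.5800−21.7800) = 1.0000. V = [p*·4.2500 + (1−p*)·-15.5500]/1.09 = -1.2477. B = V − Δ·S = -34.2477.
(1,1): S=63.0000. Δ = (V_up−V_dn)/(S_up−S_dn) = (42.0500−4.2500)/(79.3800−41.5800) = 1.0000. V = [p*·42.0500 + (1−p*)·4.2500]/1.09 = 28.7523. B = V − Δ·S = -34.2477.
(0,0): S=50.0000. Δ = (V_up−V_dn)/(S_up−S_dn) = (28.7523−-1.2477)/(63.0000−33.0000) = 1.0000. V = [p*·28.7523 + (1−p*)·-1.2477]/1.09 = 18.5801. B = V − Δ·S = -31.4199.
The time-0 hedge costs 18.5801, which is the no-arbitrage price.

(0,0): Delta=1.0000 Bond=-31.4199
(1,0): Delta=1.0000 Bond=-34.2477
(1,1): Delta=1.0000 Bond=-34.2477
V0=18.5801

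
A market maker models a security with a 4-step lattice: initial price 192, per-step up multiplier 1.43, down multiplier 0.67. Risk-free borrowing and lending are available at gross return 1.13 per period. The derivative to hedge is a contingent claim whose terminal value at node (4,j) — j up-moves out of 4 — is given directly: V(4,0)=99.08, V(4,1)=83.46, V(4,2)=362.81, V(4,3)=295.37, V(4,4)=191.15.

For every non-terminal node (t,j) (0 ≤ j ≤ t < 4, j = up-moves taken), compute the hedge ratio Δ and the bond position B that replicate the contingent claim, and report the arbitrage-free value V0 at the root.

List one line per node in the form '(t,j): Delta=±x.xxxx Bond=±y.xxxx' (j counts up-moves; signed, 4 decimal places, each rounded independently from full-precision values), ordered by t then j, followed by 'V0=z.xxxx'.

No-arbitrage ⇒ martingale measure with p* = (R−d)/(u−d) = 0.6053.
Terminal payoffs: V(4,0)=99.0800, V(4,1)=83.4600, V(4,2)=362.8100, V(4,3)=295.3700, V(4,4)=191.1500
Node (3,0) S=57.7465: V=(p*·83.4600+(1−p*)·99.0800)/1.13=79.3149; Δ=(83.4600−99.0800)/(82.5775−38.6902)=-0.3559; B=V−Δ·S=99.8675
Node (3,1) S=123.2500: V=(p*·362.8100+(1−p*)·83.4600)/1.13=223.4870; Δ=(362.8100−83.4600)/(176.2475−82.5775)=2.9823; B=V−Δ·S=-144.0788
Node (3,2) S=263.0559: V=(p*·295.3700+(1−p*)·362.8100)/1.13=284.9478; Δ=(295.3700−362.8100)/(376.1700−176.2475)=-0.3373; B=V−Δ·S=373.6847
Node (3,3) S=561.4477: V=(p*·191.1500+(1−p*)·295.3700)/1.13=205.5659; Δ=(191.1500−295.3700)/(802.8703−376.1700)=-0.2442; B=V−Δ·S=342.6975
Node (2,0) S=86.1888: V=(p*·223.4870+(1−p*)·79.3149)/1.13=147.4132; Δ=(223.4870−79.3149)/(123.2500−57.7465)=2.2010; B=V−Δ·S=-42.2869
Node (2,1) S=183.9552: V=(p*·284.9478+(1−p*)·223.4870)/1.13=230.6964; Δ=(284.9478−223.4870)/(263.0559−123.2500)=0.4396; B=V−Δ·S=149.8269
Node (2,2) S=392.6208: V=(p*·205.5659+(1−p*)·284.9478)/1.13=209.6468; Δ=(205.5659−284.9478)/(561.4477−263.0559)=-0.2660; B=V−Δ·S=314.0967
Node (1,0) S=128.6400: V=(p*·230.6964+(1−p*)·147.4132)/1.13=175.0632; Δ=(230.6964−147.4132)/(183.9552−86.1888)=0.8519; B=V−Δ·S=65.4801
Node (1,1) S=274.5600: V=(p*·209.6468+(1−p*)·230.6964)/1.13=192.8813; Δ=(209.6468−230.6964)/(392.6208−183.9552)=-0.1009; B=V−Δ·S=220.5782
Node (0,0) S=192.0000: V=(p*·192.8813+(1−p*)·175.0632)/1.13=164.4671; Δ=(192.8813−175.0632)/(274.5600−128.6400)=0.1221; B=V−Δ·S=141.0223
Check: Δ(0,0)·S0 + B(0,0) = 164.4671 = V0.

(0,0): Delta=0.1221 Bond=141.0223
(1,0): Delta=0.8519 Bond=65.4801
(1,1): Delta=-0.1009 Bond=220.5782
(2,0): Delta=2.2010 Bond=-42.2869
(2,1): Delta=0.4396 Bond=149.8269
(2,2): Delta=-0.2660 Bond=314.0967
(3,0): Delta=-0.3559 Bond=99.8675
(3,1): Delta=2.9823 Bond=-144.0788
(3,2): Delta=-0.3373 Bond=373.6847
(3,3): Delta=-0.2442 Bond=342.6975
V0=164.4671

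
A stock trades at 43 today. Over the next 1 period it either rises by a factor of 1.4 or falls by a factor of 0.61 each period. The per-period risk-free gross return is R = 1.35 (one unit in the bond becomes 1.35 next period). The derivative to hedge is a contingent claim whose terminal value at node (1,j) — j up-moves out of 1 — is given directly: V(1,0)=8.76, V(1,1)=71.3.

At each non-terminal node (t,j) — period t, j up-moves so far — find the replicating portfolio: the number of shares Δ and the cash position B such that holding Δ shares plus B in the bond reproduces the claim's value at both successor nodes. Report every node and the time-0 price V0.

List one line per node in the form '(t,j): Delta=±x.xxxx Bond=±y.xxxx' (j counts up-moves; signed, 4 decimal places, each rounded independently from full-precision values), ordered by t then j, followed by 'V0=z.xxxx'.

(0,0): Delta=1.8410 Bond=-29.2818
V0=49.8828

Under the risk-neutral measure, an up-move has probability p* = (R−d)/(u−d) = 0.9367 and values discount at R = 1.35.
Terminal values V(1,·): V(1,0)=8.7600, V(1,1)=71.3000
(0,0): S=43.0000. Δ = (V_up−V_dn)/(S_up−S_dn) = (71.3000−8.7600)/(60.2000−26.2300) = 1.8410. V = [p*·71.3000 + (1−p*)·8.7600]/1.35 = 49.8828. B = V − Δ·S = -29.2818.
Check: Δ(0,0)·S0 + B(0,0) = 49.8828 = V0.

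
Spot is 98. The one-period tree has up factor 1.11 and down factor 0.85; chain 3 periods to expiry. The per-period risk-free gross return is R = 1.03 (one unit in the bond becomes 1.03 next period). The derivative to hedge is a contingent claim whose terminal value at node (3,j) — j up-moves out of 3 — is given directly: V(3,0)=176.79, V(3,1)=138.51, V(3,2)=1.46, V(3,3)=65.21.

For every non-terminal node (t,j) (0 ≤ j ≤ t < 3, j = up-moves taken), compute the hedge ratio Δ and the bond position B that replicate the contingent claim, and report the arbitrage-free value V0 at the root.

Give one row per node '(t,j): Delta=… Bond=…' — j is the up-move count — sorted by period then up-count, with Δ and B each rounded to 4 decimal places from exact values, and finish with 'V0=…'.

Risk-neutral probability p* = (R−d)/(u−d) = (1.03−0.85)/(1.11−0.85) = 0.6923.
Terminal payoffs: V(3,0)=176.7900, V(3,1)=138.5100, V(3,2)=1.4600, V(3,3)=65.2100
  t=2,j=0: stock 70.8050 → up 78.5935 (V=138.5100), down 60.1842 (V=176.7900). Price 145.9111; hedge Δ=-2.0794, bond B=293.1419.
  t=2,j=1: stock 92.4630 → up 102.6339 (V=1.4600), down 78.5936 (V=138.5100). Price 42.3585; hedge Δ=-5.7008, bond B=569.4739.
  t=2,j=2: stock 120.7458 → up 134.0278 (V=65.2100), down 102.6339 (V=1.4600). Price 44.2666; hedge Δ=2.0306, bond B=-200.9257.
  t=1,j=0: stock 83.3000 → up 92.4630 (V=42.3585), down 70.8050 (V=145.9111). Price 72.0591; hedge Δ=-4.7813, bond B=470.3385.
  t=1,j=1: stock 108.7800 → up 120.7458 (V=44.2666), down 92.4630 (V=42.3585). Price 42.4073; hedge Δ=0.0675, bond B=35.0683.
  t=0,j=0: stock 98.0000 → up 108.7800 (V=42.4073), down 83.3000 (V=72.0591). Price 50.0300; hedge Δ=-1.1637, bond B=164.0753.
Each (Δ,B) replicates both successor values, so the strategy is self-financing and V0 is arbitrage-free.

(0,0): Delta=-1.1637 Bond=164.0753
(1,0): Delta=-4.7813 Bond=470.3385
(1,1): Delta=0.0675 Bond=35.0683
(2,0): Delta=-2.0794 Bond=293.1419
(2,1): Delta=-5.7008 Bond=569.4739
(2,2): Delta=2.0306 Bond=-200.9257
V0=50.0300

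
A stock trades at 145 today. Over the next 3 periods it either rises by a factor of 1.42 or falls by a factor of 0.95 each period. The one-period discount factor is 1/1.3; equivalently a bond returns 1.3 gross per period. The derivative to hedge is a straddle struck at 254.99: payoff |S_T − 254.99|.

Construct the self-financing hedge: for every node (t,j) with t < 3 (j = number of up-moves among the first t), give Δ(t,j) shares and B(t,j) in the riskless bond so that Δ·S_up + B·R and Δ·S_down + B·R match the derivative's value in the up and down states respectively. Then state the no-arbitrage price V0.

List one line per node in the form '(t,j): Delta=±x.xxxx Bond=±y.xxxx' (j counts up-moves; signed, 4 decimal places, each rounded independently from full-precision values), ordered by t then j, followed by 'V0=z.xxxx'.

(0,0): Delta=0.4737 Bond=-28.5938
(1,0): Delta=-0.5971 Bond=110.3229
(1,1): Delta=0.7193 Bond=-87.7416
(2,0): Delta=-1.0000 Bond=196.1462
(2,1): Delta=-0.5047 Bond=125.3421
(2,2): Delta=1.0000 Bond=-196.1462
V0=40.0865

Under the risk-neutral measure, an up-move has probability p* = (R−d)/(u−d) = 0.7447 and values discount at R = 1.3.
Terminal values V(3,·): V(3,0)=130.6706, V(3,1)=69.1653, V(3,2)=22.7691, V(3,3)=160.1868
(2,0): S=130.8625. Δ = (V_up−V_dn)/(S_up−S_dn) = (69.1653−130.6706)/(185.8247−124.3194) = -1.0000. V = [p*·69.1653 + (1−p*)·130.6706]/1.3 = 65.2837. B = V − Δ·S = 196.1462.
(2,1): S=195.6050. Δ = (V_up−V_dn)/(S_up−S_dn) = (22.7691−69.1653)/(277.7591−185.8247) = -0.5047. V = [p*·22.7691 + (1−p*)·69.1653]/1.3 = 26.6269. B = V − Δ·S = 125.3421.
(2,2): S=292.3780. Δ = (V_up−V_dn)/(S_up−S_dn) = (160.1868−22.7691)/(415.1768−277.7591) = 1.0000. V = [p*·160.1868 + (1−p*)·22.7691]/1.3 = 96.2318. B = V − Δ·S = -196.1462.
(1,0): S=137.7500. Δ = (V_up−V_dn)/(S_up−S_dn) = (26.6269−65.2837)/(195.6050−130.8625) = -0.5971. V = [p*·26.6269 + (1−p*)·65.2837]/1.3 = 28.0744. B = V − Δ·S = 110.3229.
(1,1): S=205.9000. Δ = (V_up−V_dn)/(S_up−S_dn) = (96.2318−26.6269)/(292.3780−195.6050) = 0.7193. V = [p*·96.2318 + (1−p*)·26.6269]/1.3 = 60.3541. B = V − Δ·S = -87.7416.
(0,0): S=145.0000. Δ = (V_up−V_dn)/(S_up−S_dn) = (60.3541−28.0744)/(205.9000−137.7500) = 0.4737. V = [p*·60.3541 + (1−p*)·28.0744]/1.3 = 40.0865. B = V − Δ·S = -28.5938.
The time-0 hedge costs 40.0865, which is the no-arbitrage price.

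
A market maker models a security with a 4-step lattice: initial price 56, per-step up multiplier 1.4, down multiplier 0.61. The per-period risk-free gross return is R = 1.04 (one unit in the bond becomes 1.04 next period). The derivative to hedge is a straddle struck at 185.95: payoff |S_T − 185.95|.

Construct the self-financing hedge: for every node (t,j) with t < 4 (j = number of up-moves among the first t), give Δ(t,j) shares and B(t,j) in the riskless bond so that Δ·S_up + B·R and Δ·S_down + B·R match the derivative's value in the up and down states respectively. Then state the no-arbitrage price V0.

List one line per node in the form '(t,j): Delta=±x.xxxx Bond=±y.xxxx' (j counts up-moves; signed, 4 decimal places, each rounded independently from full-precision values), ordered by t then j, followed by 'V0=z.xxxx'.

The replicating-portfolio and risk-neutral prices coincide; use p* = (1.04−0.61)/(1.4−0.61) = 0.5443 for the latter.
Payoff layer (t=4): V(4,0)=178.1963, V(4,1)=168.1547, V(4,2)=145.1083, V(4,3)=92.2150, V(4,4)=29.1796
(3,0): S=12.7109. Δ = (V_up−V_dn)/(S_up−S_dn) = (168.1547−178.1963)/(17.7953−7.7537) = -1.0000. V = [p*·168.1547 + (1−p*)·178.1963]/1.04 = 166.0871. B = V − Δ·S = 178.7981.
(3,1): S=29.1726. Δ = (V_up−V_dn)/(S_up−S_dn) = (145.1083−168.1547)/(40.8417−17.7953) = -1.0000. V = [p*·145.1083 + (1−p*)·168.1547]/1.04 = 149.6254. B = V − Δ·S = 178.7981.
(3,2): S=66.9536. Δ = (V_up−V_dn)/(S_up−S_dn) = (92.2150−145.1083)/(93.7350−40.8417) = -1.0000. V = [p*·92.2150 + (1−p*)·145.1083]/1.04 = 111.8445. B = V − Δ·S = 178.7981.
(3,3): S=153.6640. Δ = (V_up−V_dn)/(S_up−S_dn) = (29.1796−92.2150)/(215.1296−93.7350) = -0.5193. V = [p*·29.1796 + (1−p*)·92.2150]/1.04 = 55.6775. B = V − Δ·S = 135.4691.
(2,0): S=20.8376. Δ = (V_up−V_dn)/(S_up−S_dn) = (149.6254−166.0871)/(29.1726−12.7109) = -1.0000. V = [p*·149.6254 + (1−p*)·166.0871]/1.04 = 151.0836. B = V − Δ·S = 171.9212.
(2,1): S=47.8240. Δ = (V_up−V_dn)/(S_up−S_dn) = (111.8445−149.6254)/(66.9536−29.1726) = -1.0000. V = [p*·111.8445 + (1−p*)·149.6254]/1.04 = 124.0972. B = V − Δ·S = 171.9212.
(2,2): S=109.7600. Δ = (V_up−V_dn)/(S_up−S_dn) = (55.6775−111.8445)/(153.6640−66.9536) = -0.6478. V = [p*·55.6775 + (1−p*)·111.8445]/1.04 = 78.1467. B = V − Δ·S = 149.2442.
(1,0): S=34.1600. Δ = (V_up−V_dn)/(S_up−S_dn) = (124.0972−151.0836)/(47.8240−20.8376) = -1.0000. V = [p*·124.0972 + (1−p*)·151.0836]/1.04 = 131.1489. B = V − Δ·S = 165.3089.
(1,1): S=78.4000. Δ = (V_up−V_dn)/(S_up−S_dn) = (78.1467−124.0972)/(109.7600−47.8240) = -0.7419. V = [p*·78.1467 + (1−p*)·124.0972]/1.04 = 95.2752. B = V − Δ·S = 153.4404.
(0,0): S=56.0000. Δ = (V_up−V_dn)/(S_up−S_dn) = (95.2752−131.1489)/(78.4000−34.1600) = -0.8109. V = [p*·95.2752 + (1−p*)·131.1489]/1.04 = 107.3295. B = V − Δ·S = 152.7392.
The time-0 hedge costs 107.3295, which is the no-arbitrage price.

(0,0): Delta=-0.8109 Bond=152.7392
(1,0): Delta=-1.0000 Bond=165.3089
(1,1): Delta=-0.7419 Bond=153.4404
(2,0): Delta=-1.0000 Bond=171.9212
(2,1): Delta=-1.0000 Bond=171.9212
(2,2): Delta=-0.6478 Bond=149.2442
(3,0): Delta=-1.0000 Bond=178.7981
(3,1): Delta=-1.0000 Bond=178.7981
(3,2): Delta=-1.0000 Bond=178.7981
(3,3): Delta=-0.5193 Bond=135.4691
V0=107.3295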